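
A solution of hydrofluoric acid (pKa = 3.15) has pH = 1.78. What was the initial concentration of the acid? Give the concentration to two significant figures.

[H+] = 10^(-1.78) = 1.66 × 10^-2 M = x
Ka = 10^(−3.15) = 7.08 × 10^-4
Ka = x²/(C₀ − x) ⇒ C₀ = x + x²/Ka
C₀ = 1.66 × 10^-2 + (1.66 × 10^-2)²/(7.08 × 10^-4) = 4.06 × 10^-1 M

C₀ = 4.1 × 10^-1 M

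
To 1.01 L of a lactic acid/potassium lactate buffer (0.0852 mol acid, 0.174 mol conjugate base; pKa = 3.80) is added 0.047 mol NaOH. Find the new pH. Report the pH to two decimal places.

After neutralization: n(CH3CH(OH)COOH) = 0.0382 mol, n(CH3CH(OH)COO-) = 0.221 mol.
pH = pKa + log([A⁻]/[HA]) = 3.80 + log(0.221/0.0382) = 3.80 +0.762

pH = 4.56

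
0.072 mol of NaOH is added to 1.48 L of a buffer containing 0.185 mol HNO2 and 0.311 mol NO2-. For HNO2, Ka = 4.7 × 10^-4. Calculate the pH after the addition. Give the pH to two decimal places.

OH- converts HNO2 to NO2-: HNO2 → 0.113 mol, NO2- → 0.383 mol.
pKa = −log(4.7 × 10^-4) = 3.328
Henderson–Hasselbalch with mole ratio 0.383/0.113: pH = 3.328 + (+0.530)

pH = 3.86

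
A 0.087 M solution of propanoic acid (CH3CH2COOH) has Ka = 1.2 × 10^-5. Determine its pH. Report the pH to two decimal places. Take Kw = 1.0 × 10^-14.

CH3CH2COOH ⇌ CH3CH2COO- + H+
From the ICE table, Ka = x²/(0.087 − x) = 1.2 × 10^-5.
Assume x ≪ 0.087: x ≈ √(1.2 × 10^-5 × 0.087) = 1.02 × 10^-3 M
(x/C₀ = 1.2% < 5%, so the approximation holds.)
pH = −log[H+] = −log(1.02 × 10^-3) = 2.99

pH = 2.99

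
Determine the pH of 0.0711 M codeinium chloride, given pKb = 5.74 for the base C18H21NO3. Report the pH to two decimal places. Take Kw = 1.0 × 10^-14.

pH = 4.70

C18H22NO3+ is the conjugate acid of the weak base C18H21NO3.
Kb = 10^(−5.74) = 1.82 × 10^-6
Ka = Kw/Kb = 1.0×10^-14 / 1.82 × 10^-6 = 5.49 × 10^-9
Let x = [H+] at equilibrium. Ka = x²/(0.0711 − x).
Neglecting x in the denominator: x = √(5.49 × 10^-9 × 0.0711) = 1.98 × 10^-5 M
pH = −log(1.98 × 10^-5) = 4.70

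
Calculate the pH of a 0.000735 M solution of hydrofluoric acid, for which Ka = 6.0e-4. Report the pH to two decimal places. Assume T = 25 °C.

HF ⇌ F- + H+
Ka = x²/(0.000735 − x) = 6.0 × 10^-4
Here C₀/Ka ≈ 1.23, so the small-x approximation fails. Use the quadratic:
x = [−0.0006 + √(0.0006² + 1.76e-06)]/2 = 4.29 × 10^-4 M
pH = −log[H+] = −log(4.29 × 10^-4) = 3.37

pH = 3.37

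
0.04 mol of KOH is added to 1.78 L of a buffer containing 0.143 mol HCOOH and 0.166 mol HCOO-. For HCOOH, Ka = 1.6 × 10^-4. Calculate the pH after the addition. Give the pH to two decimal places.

OH- converts HCOOH to HCOO-: HCOOH → 0.103 mol, HCOO- → 0.206 mol.
pKa = −log(1.6 × 10^-4) = 3.796
pH = pKa + log([A⁻]/[HA]) = 3.796 + log(0.206/0.103) = 3.796 +0.301

pH = 4.10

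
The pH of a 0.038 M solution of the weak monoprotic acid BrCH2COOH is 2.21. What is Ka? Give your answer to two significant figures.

[H+] = 10^(-2.21) = 6.17 × 10^-3 M
At equilibrium [HA] = 0.038 − 6.17 × 10^-3 = 3.18 × 10^-2 M
Ka = [H+][A-]/[HA] = (6.17 × 10^-3)² / 3.18 × 10^-2 = 1.2 × 10^-3

Ka = 1.2 × 10^-3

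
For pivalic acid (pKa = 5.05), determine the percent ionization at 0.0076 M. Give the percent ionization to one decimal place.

(CH3)3CCOOH ⇌ (CH3)3CCOO- + H+; let x = [H+] at equilibrium.
Ka = 10^(−5.05) = 8.91 × 10^-6
x ≈ √(Ka·C₀) = √(8.91 × 10^-6 × 0.0076) = 2.60 × 10^-4 M
Fraction ionized = 2.60 × 10^-4 / 0.0076 = 0.0342 → 3.4%

3.4%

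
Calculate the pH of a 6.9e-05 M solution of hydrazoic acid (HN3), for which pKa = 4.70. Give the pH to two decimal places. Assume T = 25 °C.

pH = 4.55

HN3 ⇌ N3- + H+
Ka = 10^(−4.70) = 2.00 × 10^-5
Ka = [H+]²/(6.9e-05 − [H+]) = 2.00 × 10^-5
The 5% rule fails; solving [H+]² + Ka·[H+] − Ka·C₀ = 0 exactly:
[H+] = [−2e-05 + √(2e-05² + 5.52e-09)]/2 = 2.85 × 10^-5 M
pH = −log(2.85 × 10^-5) = 4.55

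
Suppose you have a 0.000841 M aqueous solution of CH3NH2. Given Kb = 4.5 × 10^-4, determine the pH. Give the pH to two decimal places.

pH = 10.63

CH3NH2 + H2O ⇌ CH3NH3+ + OH-
From the ICE table, Kb = x²/(0.000841 − x) = 4.5 × 10^-4.
The 5% rule fails; solving x² + Kb·x − Kb·C₀ = 0 exactly:
x = (−Kb + √(Kb² + 4·Kb·C₀))/2 = 4.30 × 10^-4 M
pOH = −log(4.30 × 10^-4) = 3.37; pH = 14.00 − 3.37 = 10.63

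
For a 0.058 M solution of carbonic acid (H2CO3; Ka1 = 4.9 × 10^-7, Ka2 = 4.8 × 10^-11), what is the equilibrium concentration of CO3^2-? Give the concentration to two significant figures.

4.8 × 10^-11 M

First ionization gives [H+] ≈ [HCO3-] = 1.69 × 10^-4 M.
Second step: Ka2 = [H+][CO3^2-]/[HCO3-] ≈ [CO3^2-] (since [H+] ≈ [HCO3-]).
So [CO3^2-] ≈ Ka2.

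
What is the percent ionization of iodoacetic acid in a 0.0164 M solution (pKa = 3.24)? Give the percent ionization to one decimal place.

ICH2COOH ⇌ ICH2COO- + H+; let x = [H+] at equilibrium.
Ka = 10^(−3.24) = 5.75 × 10^-4
Ka = x²/(C₀ − x); solving the quadratic gives x = 2.80 × 10^-3 M.
% ionization = x/C₀ × 100% = 2.80 × 10^-3/0.0164 × 100% = 17.1%

17.1%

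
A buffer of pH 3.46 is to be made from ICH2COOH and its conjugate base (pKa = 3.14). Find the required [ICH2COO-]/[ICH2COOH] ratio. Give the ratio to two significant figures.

pH = pKa + log(r) ⇒ log(r) = 3.46 − 3.14 = +0.32
r = [ICH2COO-]/[ICH2COOH] = 10^(+0.32) = 2.09

ratio = 2.1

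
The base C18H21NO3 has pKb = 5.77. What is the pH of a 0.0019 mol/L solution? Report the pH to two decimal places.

C18H21NO3 + H2O ⇌ C18H22NO3+ + OH-
Kb = 10^(−5.77) = 1.70 × 10^-6
From the ICE table, Kb = [OH-]²/(0.0019 − [OH-]) = 1.70 × 10^-6.
Assume [OH-] ≪ 0.0019: [OH-] ≈ √(1.70 × 10^-6 × 0.0019) = 5.68 × 10^-5 M
([OH-]/C₀ = 3% < 5%, so the approximation holds.)
pOH = −log(5.68 × 10^-5) = 4.25; pH = 14.00 − 4.25 = 9.75

pH = 9.75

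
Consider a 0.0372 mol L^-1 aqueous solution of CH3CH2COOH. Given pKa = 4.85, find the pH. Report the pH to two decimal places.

CH3CH2COOH ⇌ CH3CH2COO- + H+
Ka = 10^(−4.85) = 1.41 × 10^-5
From the ICE table, Ka = [H+]²/(0.0372 − [H+]) = 1.41 × 10^-5.
Assume [H+] ≪ 0.0372: [H+] ≈ √(1.41 × 10^-5 × 0.0372) = 7.24 × 10^-4 M
Check: 1.9% ionized — well under 5%, approximation valid.
pH = −log(7.24 × 10^-4) = 3.14

pH = 3.14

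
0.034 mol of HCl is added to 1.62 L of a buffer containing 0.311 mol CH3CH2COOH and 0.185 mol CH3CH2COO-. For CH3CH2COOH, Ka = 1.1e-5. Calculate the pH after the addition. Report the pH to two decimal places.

Added H+ converts CH3CH2COO- to CH3CH2COOH: CH3CH2COOH → 0.345 mol, CH3CH2COO- → 0.151 mol.
pKa = −log(1.1 × 10^-5) = 4.959
Henderson–Hasselbalch with mole ratio 0.151/0.345: pH = 4.959 + (-0.359)

pH = 4.60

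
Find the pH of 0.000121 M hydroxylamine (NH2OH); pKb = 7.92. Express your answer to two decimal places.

pH = 8.08

NH2OH + H2O ⇌ NH3OH+ + OH-
Kb = 10^(−7.92) = 1.20 × 10^-8
From the ICE table, Kb = [OH-]²/(0.000121 − [OH-]) = 1.20 × 10^-8.
Neglecting [OH-] in the denominator: [OH-] = √(1.20 × 10^-8 × 0.000121) = 1.20 × 10^-6 M
([OH-]/C₀ = 1% < 5%, so the approximation holds.)
pOH = 5.92, so pH = 14.00 − pOH = 8.08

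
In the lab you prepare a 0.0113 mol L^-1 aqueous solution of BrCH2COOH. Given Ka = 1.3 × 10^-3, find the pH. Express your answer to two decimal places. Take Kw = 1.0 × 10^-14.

BrCH2COOH ⇌ BrCH2COO- + H+
Ka = x²/(0.0113 − x) = 1.3 × 10^-3
The 5% rule fails; solving x² + Ka·x − Ka·C₀ = 0 exactly:
x = [−0.0013 + √(0.0013² + 5.88e-05)]/2 = 3.24 × 10^-3 M
pH = −log[H+] = −log(3.24 × 10^-3) = 2.49

pH = 2.49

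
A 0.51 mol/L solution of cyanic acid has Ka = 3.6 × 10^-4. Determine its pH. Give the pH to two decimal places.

HOCN ⇌ OCN- + H+
Ka = [H+]²/(0.51 − [H+]) = 3.6 × 10^-4
Since Ka ≪ C₀, [H+] ≈ √(Ka·C₀) = 1.35 × 10^-2 M.
([H+]/C₀ = 2.7% < 5%, so the approximation holds.)
pH = −log[H+] = −log(1.35 × 10^-2) = 1.87

pH = 1.87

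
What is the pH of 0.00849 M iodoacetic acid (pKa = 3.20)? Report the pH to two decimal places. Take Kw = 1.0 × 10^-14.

ICH2COOH ⇌ ICH2COO- + H+
Ka = 10^(−3.20) = 6.31 × 10^-4
From the ICE table, Ka = [H+]²/(0.00849 − [H+]) = 6.31 × 10^-4.
[H+] is not negligible relative to C₀; solve [H+]² + 0.000631·[H+] − 5.36e-06 = 0.
[H+] = (−Ka + √(Ka² + 4·Ka·C₀))/2 = 2.02 × 10^-3 M
pH = −log(2.02 × 10^-3) = 2.69

pH = 2.69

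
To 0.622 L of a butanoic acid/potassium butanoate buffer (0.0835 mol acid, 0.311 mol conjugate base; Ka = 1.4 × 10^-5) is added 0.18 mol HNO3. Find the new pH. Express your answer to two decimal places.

After neutralization: n(CH3(CH2)2COOH) = 0.264 mol, n(CH3(CH2)2COO-) = 0.131 mol.
pKa = −log(1.4 × 10^-5) = 4.854
Henderson–Hasselbalch with mole ratio 0.131/0.264: pH = 4.854 + (-0.304)

pH = 4.55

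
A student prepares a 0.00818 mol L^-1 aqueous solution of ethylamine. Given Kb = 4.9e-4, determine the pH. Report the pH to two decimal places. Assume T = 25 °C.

pH = 11.25

C2H5NH2 + H2O ⇌ C2H5NH3+ + OH-
Kb = [OH-]²/(0.00818 − [OH-]) = 4.9 × 10^-4
Here C₀/Kb ≈ 16.7, so the small-[OH-] approximation fails. Use the quadratic:
[OH-] = [−0.00049 + √(0.00049² + 1.6e-05)]/2 = 1.77 × 10^-3 M
pOH = 2.75, so pH = 14.00 − pOH = 11.25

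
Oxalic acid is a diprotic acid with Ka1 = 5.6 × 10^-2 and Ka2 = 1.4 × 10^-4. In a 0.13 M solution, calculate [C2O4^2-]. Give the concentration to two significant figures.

First ionization gives [H+] ≈ [HC2O4-] = 6.18 × 10^-2 M.
Second step: Ka2 = [H+][C2O4^2-]/[HC2O4-] ≈ [C2O4^2-] (since [H+] ≈ [HC2O4-]).
So [C2O4^2-] ≈ Ka2.

1.4 × 10^-4 M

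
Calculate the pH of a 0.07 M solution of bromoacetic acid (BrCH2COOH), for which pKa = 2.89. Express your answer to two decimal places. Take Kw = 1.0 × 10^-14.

BrCH2COOH ⇌ BrCH2COO- + H+
Ka = 10^(−2.89) = 1.29 × 10^-3
Ka = [H+]²/(0.07 − [H+]) = 1.29 × 10^-3
[H+] is not negligible relative to C₀; solve [H+]² + 0.00129·[H+] − 9.03e-05 = 0.
[H+] = (−Ka + √(Ka² + 4·Ka·C₀))/2 = 8.88 × 10^-3 M
pH = −log[H+] = −log(8.88 × 10^-3) = 2.05

pH = 2.05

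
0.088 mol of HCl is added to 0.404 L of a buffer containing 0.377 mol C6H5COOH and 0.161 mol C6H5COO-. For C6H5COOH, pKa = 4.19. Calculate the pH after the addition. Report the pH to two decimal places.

pH = 3.39

Added H+ converts C6H5COO- to C6H5COOH: C6H5COOH → 0.465 mol, C6H5COO- → 0.073 mol.
pH = pKa + log([A⁻]/[HA]) = 4.19 + log(0.073/0.465) = 4.19 -0.804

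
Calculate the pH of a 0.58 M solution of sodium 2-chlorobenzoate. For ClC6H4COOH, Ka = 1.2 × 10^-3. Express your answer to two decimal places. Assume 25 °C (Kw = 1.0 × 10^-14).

pH = 8.34

ClC6H4COO- is the conjugate base of the weak acid ClC6H4COOH.
Kb = Kw/Ka = 1.0×10^-14 / 1.2 × 10^-3 = 8.33 × 10^-12
Kb = x²/(0.58 − x) = 8.33 × 10^-12
Since Kb ≪ C₀, x ≈ √(Kb·C₀) = 2.20 × 10^-6 M.
(x/C₀ = 0.00038% < 5%, so the approximation holds.)
pOH = 5.66, so pH = 14.00 − pOH = 8.34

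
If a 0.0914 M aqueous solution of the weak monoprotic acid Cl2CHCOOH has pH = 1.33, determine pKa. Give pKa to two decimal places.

pKa = 1.31

[H+] = 10^(-1.33) = 4.68 × 10^-2 M
At equilibrium [HA] = 0.0914 − 4.68 × 10^-2 = 4.46 × 10^-2 M
Ka = [H+][A-]/[HA] = (4.68 × 10^-2)² / 4.46 × 10^-2 = 4.91 × 10^-2
pKa = -log(4.91 × 10^-2) = 1.31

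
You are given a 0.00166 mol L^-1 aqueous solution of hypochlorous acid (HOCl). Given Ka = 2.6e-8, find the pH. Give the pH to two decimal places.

pH = 5.18

HOCl ⇌ OCl- + H+
Ka = [H+]²/(0.00166 − [H+]) = 2.6 × 10^-8
Neglecting [H+] in the denominator: [H+] = √(2.6 × 10^-8 × 0.00166) = 6.57 × 10^-6 M
pH = −log[H+] = −log(6.57 × 10^-6) = 5.18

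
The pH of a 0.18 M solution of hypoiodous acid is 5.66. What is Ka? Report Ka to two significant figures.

Ka = 2.7 × 10^-11

[H+] = 10^(-5.66) = 2.19 × 10^-6 M
At equilibrium [HA] = 0.18 − 2.19 × 10^-6 = 1.80 × 10^-1 M
Ka = [H+][A-]/[HA] = (2.19 × 10^-6)² / 1.80 × 10^-1 = 2.7 × 10^-11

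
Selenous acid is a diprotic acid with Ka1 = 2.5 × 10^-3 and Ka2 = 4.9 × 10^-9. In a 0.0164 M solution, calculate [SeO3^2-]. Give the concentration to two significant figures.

First ionization gives [H+] ≈ [HSeO3-] = 5.27 × 10^-3 M.
Second step: Ka2 = [H+][SeO3^2-]/[HSeO3-] ≈ [SeO3^2-] (since [H+] ≈ [HSeO3-]).
So [SeO3^2-] ≈ Ka2.

4.9 × 10^-9 M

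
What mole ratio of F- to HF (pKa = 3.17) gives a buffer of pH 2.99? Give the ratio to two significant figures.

pH = pKa + log(r) ⇒ log(r) = 2.99 − 3.17 = -0.18
r = [F-]/[HF] = 10^(-0.18) = 0.661

ratio = 0.66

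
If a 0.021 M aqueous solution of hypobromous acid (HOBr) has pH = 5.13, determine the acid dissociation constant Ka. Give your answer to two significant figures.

Ka = 2.6 × 10^-9

[H+] = 10^(-5.13) = 7.41 × 10^-6 M
At equilibrium [HA] = 0.021 − 7.41 × 10^-6 = 2.10 × 10^-2 M
Ka = [H+][A-]/[HA] = (7.41 × 10^-6)² / 2.10 × 10^-2 = 2.6 × 10^-9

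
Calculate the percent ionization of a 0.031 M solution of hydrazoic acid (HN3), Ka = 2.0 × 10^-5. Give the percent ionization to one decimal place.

2.5%

HN3 ⇌ N3- + H+; let x = [H+] at equilibrium.
x ≈ √(Ka·C₀) = √(2.0 × 10^-5 × 0.031) = 7.87 × 10^-4 M
Fraction ionized = 7.87 × 10^-4 / 0.031 = 0.0254 → 2.5%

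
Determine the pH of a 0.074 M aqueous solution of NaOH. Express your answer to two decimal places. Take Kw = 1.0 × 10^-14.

pH = 12.87

NaOH is a strong base; [OH-] = 0.074 M.
pOH = -log(0.074) = 1.13
pH = 14.00 - 1.13 = 12.87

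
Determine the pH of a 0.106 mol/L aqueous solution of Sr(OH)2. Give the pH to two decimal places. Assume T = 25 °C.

pH = 13.33

Sr(OH)2 is a strong base (each formula unit releases 2 OH-); [OH-] = 0.212 M.
pOH = -log(0.212) = 0.67
pH = 14.00 - 0.67 = 13.33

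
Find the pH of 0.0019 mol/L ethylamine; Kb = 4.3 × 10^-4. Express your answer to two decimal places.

pH = 10.85

C2H5NH2 + H2O ⇌ C2H5NH3+ + OH-
Kb = x²/(0.0019 − x) = 4.3 × 10^-4
The 5% rule fails; solving x² + Kb·x − Kb·C₀ = 0 exactly:
x = [−0.00043 + √(0.00043² + 3.27e-06)]/2 = 7.14 × 10^-4 M
pOH = −log(7.14 × 10^-4) = 3.15; pH = 14.00 − 3.15 = 10.85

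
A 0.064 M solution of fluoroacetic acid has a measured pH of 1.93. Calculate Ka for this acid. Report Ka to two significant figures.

Ka = 2.6 × 10^-3

[H+] = 10^(-1.93) = 1.17 × 10^-2 M
At equilibrium [HA] = 0.064 − 1.17 × 10^-2 = 5.23 × 10^-2 M
Ka = [H+][A-]/[HA] = (1.17 × 10^-2)² / 5.23 × 10^-2 = 2.6 × 10^-3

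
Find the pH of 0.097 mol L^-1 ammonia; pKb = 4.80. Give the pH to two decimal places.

pH = 11.09

NH3 + H2O ⇌ NH4+ + OH-
Kb = 10^(−4.80) = 1.58 × 10^-5
From the ICE table, Kb = [OH-]²/(0.097 − [OH-]) = 1.58 × 10^-5.
Assume [OH-] ≪ 0.097: [OH-] ≈ √(1.58 × 10^-5 × 0.097) = 1.24 × 10^-3 M
pOH = 2.91, so pH = 14.00 − pOH = 11.09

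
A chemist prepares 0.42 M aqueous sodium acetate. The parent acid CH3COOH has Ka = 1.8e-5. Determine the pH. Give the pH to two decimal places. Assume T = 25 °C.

CH3COO- is the conjugate base of the weak acid CH3COOH.
Kb = Kw/Ka = 1.0×10^-14 / 1.8 × 10^-5 = 5.56 × 10^-10
From the ICE table, Kb = [OH-]²/(0.42 − [OH-]) = 5.56 × 10^-10.
Assume [OH-] ≪ 0.42: [OH-] ≈ √(5.56 × 10^-10 × 0.42) = 1.53 × 10^-5 M
([OH-]/C₀ = 0.0036% < 5%, so the approximation holds.)
pOH = −log(1.53 × 10^-5) = 4.82; pH = 14.00 − 4.82 = 9.18

pH = 9.18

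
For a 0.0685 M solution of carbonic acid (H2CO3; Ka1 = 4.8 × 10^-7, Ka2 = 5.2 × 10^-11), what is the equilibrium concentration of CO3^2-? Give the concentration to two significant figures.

First ionization gives [H+] ≈ [HCO3-] = 1.81 × 10^-4 M.
Second step: Ka2 = [H+][CO3^2-]/[HCO3-] ≈ [CO3^2-] (since [H+] ≈ [HCO3-]).
So [CO3^2-] ≈ Ka2.

5.2 × 10^-11 M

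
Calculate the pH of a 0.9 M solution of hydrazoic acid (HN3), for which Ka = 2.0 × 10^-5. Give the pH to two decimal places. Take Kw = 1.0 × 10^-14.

HN3 ⇌ N3- + H+
From the ICE table, Ka = [H+]²/(0.9 − [H+]) = 2.0 × 10^-5.
Neglecting [H+] in the denominator: [H+] = √(2.0 × 10^-5 × 0.9) = 4.24 × 10^-3 M
Check: 0.47% ionized — well under 5%, approximation valid.
pH = −log(4.24 × 10^-3) = 2.37

pH = 2.37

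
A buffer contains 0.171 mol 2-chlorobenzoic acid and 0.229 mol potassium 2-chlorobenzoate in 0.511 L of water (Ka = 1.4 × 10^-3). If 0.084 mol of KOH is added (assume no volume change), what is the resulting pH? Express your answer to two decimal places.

OH- converts ClC6H4COOH to ClC6H4COO-: ClC6H4COOH → 0.087 mol, ClC6H4COO- → 0.313 mol.
pKa = −log(1.4 × 10^-3) = 2.854
Henderson–Hasselbalch with mole ratio 0.313/0.087: pH = 2.854 + (+0.556)

pH = 3.41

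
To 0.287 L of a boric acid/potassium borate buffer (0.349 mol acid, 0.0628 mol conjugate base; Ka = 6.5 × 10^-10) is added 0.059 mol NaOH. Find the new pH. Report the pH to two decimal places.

OH- converts B(OH)3 to B(OH)4-: B(OH)3 → 0.29 mol, B(OH)4- → 0.122 mol.
pKa = −log(6.5 × 10^-10) = 9.187
Henderson–Hasselbalch with mole ratio 0.122/0.29: pH = 9.187 + (-0.376)

pH = 8.81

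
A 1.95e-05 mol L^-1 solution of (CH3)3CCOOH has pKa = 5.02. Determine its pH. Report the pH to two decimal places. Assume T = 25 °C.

(CH3)3CCOOH ⇌ (CH3)3CCOO- + H+
Ka = 10^(−5.02) = 9.55 × 10^-6
Let x = [H+] at equilibrium. Ka = x²/(1.95e-05 − x).
x is not negligible relative to C₀; solve x² + 9.55e-06·x − 1.86e-10 = 0.
x = [−9.55e-06 + √(9.55e-06² + 7.45e-10)]/2 = 9.68 × 10^-6 M
pH = −log(9.68 × 10^-6) = 5.01

pH = 5.01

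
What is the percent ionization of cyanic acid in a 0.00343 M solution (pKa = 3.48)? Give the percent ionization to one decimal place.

HOCN ⇌ OCN- + H+; let x = [H+] at equilibrium.
Ka = 10^(−3.48) = 3.31 × 10^-4
Ka = x²/(C₀ − x); solving the quadratic gives x = 9.13 × 10^-4 M.
% ionization = x/C₀ × 100% = 9.13 × 10^-4/0.00343 × 100% = 26.6%

26.6%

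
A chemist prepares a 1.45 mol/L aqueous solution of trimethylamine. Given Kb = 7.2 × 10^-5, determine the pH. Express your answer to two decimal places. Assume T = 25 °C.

pH = 12.01

(CH3)3N + H2O ⇌ (CH3)3NH+ + OH-
From the ICE table, Kb = [OH-]²/(1.45 − [OH-]) = 7.2 × 10^-5.
Assume [OH-] ≪ 1.45: [OH-] ≈ √(7.2 × 10^-5 × 1.45) = 1.02 × 10^-2 M
pOH = −log(1.02 × 10^-2) = 1.99; pH = 14.00 − 1.99 = 12.01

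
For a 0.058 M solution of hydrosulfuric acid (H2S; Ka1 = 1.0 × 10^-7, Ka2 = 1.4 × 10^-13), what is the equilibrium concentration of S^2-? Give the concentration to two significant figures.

First ionization gives [H+] ≈ [HS-] = 7.62 × 10^-5 M.
Second step: Ka2 = [H+][S^2-]/[HS-] ≈ [S^2-] (since [H+] ≈ [HS-]).
So [S^2-] ≈ Ka2.

1.4 × 10^-13 M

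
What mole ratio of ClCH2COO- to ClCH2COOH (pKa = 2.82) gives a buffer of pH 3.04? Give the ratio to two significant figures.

ratio = 1.7

pH = pKa + log(r) ⇒ log(r) = 3.04 − 2.82 = +0.22
r = [ClCH2COO-]/[ClCH2COOH] = 10^(+0.22) = 1.66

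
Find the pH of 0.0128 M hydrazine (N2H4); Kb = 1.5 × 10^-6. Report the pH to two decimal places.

pH = 10.14

N2H4 + H2O ⇌ N2H5+ + OH-
From the ICE table, Kb = [OH-]²/(0.0128 − [OH-]) = 1.5 × 10^-6.
Since Kb ≪ C₀, [OH-] ≈ √(Kb·C₀) = 1.39 × 10^-4 M.
([OH-]/C₀ = 1.1% < 5%, so the approximation holds.)
pOH = −log(1.39 × 10^-4) = 3.86; pH = 14.00 − 3.86 = 10.14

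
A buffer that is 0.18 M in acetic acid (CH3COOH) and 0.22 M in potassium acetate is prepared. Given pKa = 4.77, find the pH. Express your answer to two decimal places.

pH = 4.86

Using pH = pKa + log([base]/[acid]) with [base]/[acid] = 0.22/0.18:
pH = 4.77 + (+0.087) = 4.86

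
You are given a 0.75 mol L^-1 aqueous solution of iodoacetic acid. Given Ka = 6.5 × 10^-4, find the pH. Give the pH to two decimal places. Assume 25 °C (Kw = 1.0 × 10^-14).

ICH2COOH ⇌ ICH2COO- + H+
From the ICE table, Ka = [H+]²/(0.75 − [H+]) = 6.5 × 10^-4.
Neglecting [H+] in the denominator: [H+] = √(6.5 × 10^-4 × 0.75) = 2.21 × 10^-2 M
pH = −log[H+] = −log(2.21 × 10^-2) = 1.66

pH = 1.66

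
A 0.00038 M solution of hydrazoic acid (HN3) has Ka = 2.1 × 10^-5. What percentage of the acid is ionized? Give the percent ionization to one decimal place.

20.9%

HN3 ⇌ N3- + H+; let x = [H+] at equilibrium.
Solve x² + 2.1e-05x − 7.98e-09 = 0 → x = 7.94 × 10^-5 M
% ionization = x/C₀ × 100% = 7.94 × 10^-5/0.00038 × 100% = 20.9%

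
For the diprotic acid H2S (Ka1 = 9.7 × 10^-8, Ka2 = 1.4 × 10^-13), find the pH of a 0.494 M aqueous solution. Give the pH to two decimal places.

Since Ka1 ≫ Ka2, the first ionization dominates [H+].
Ka1 = x²/(0.494 − x) = 9.7 × 10^-8
x ≈ √(9.7 × 10^-8 × 0.494) = 2.19 × 10^-4 M
pH = −log(2.19 × 10^-4) = 3.66

pH = 3.66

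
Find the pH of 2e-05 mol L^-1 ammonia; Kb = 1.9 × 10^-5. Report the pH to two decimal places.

NH3 + H2O ⇌ NH4+ + OH-
Let x = [OH-] at equilibrium. Kb = x²/(2e-05 − x).
Here C₀/Kb ≈ 1.05, so the small-x approximation fails. Use the quadratic:
x = (−Kb + √(Kb² + 4·Kb·C₀))/2 = 1.22 × 10^-5 M
pOH = −log(1.22 × 10^-5) = 4.91; pH = 14.00 − 4.91 = 9.09

pH = 9.09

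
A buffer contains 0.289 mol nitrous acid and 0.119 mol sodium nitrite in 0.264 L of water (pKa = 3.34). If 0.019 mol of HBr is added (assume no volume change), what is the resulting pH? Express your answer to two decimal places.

After neutralization: n(HNO2) = 0.308 mol, n(NO2-) = 0.1 mol.
pH = pKa + log([A⁻]/[HA]) = 3.34 + log(0.1/0.308) = 3.34 -0.489

pH = 2.85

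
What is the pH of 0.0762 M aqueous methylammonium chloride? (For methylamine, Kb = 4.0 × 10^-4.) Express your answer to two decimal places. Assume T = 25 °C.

CH3NH3+ is the conjugate acid of the weak base CH3NH2.
Ka = Kw/Kb = 1.0×10^-14 / 4.0 × 10^-4 = 2.50 × 10^-11
From the ICE table, Ka = [H+]²/(0.0762 − [H+]) = 2.50 × 10^-11.
Neglecting [H+] in the denominator: [H+] = √(2.50 × 10^-11 × 0.0762) = 1.38 × 10^-6 M
pH = −log(1.38 × 10^-6) = 5.86

pH = 5.86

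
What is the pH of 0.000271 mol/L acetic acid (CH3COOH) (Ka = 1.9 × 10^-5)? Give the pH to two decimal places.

pH = 4.20

CH3COOH ⇌ CH3COO- + H+
From the ICE table, Ka = x²/(0.000271 − x) = 1.9 × 10^-5.
The 5% rule fails; solving x² + Ka·x − Ka·C₀ = 0 exactly:
x = (−Ka + √(Ka² + 4·Ka·C₀))/2 = 6.29 × 10^-5 M
pH = −log(6.29 × 10^-5) = 4.20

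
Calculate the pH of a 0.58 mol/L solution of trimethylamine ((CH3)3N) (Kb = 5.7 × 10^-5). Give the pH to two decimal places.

(CH3)3N + H2O ⇌ (CH3)3NH+ + OH-
Kb = x²/(0.58 − x) = 5.7 × 10^-5
Since Kb ≪ C₀, x ≈ √(Kb·C₀) = 5.75 × 10^-3 M.
(x/C₀ = 0.99% < 5%, so the approximation holds.)
pOH = 2.24, so pH = 14.00 − pOH = 11.76

pH = 11.76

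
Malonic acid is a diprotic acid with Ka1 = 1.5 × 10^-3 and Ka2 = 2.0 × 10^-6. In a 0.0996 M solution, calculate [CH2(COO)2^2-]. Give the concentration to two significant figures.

First ionization gives [H+] ≈ [CH2(COOH)COO-] = 1.15 × 10^-2 M.
Second step: Ka2 = [H+][CH2(COO)2^2-]/[CH2(COOH)COO-] ≈ [CH2(COO)2^2-] (since [H+] ≈ [CH2(COOH)COO-]).
So [CH2(COO)2^2-] ≈ Ka2.

2.0 × 10^-6 M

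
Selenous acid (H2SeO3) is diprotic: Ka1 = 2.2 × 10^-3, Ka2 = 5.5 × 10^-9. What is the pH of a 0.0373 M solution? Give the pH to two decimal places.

Since Ka1 ≫ Ka2, the first ionization dominates [H+].
Ka1 = x²/(0.0373 − x) = 2.2 × 10^-3
Solving the quadratic: x = (−Ka1 + √(Ka1² + 4·Ka1·C₀))/2 = 8.03 × 10^-3 M
pH = −log(8.03 × 10^-3) = 2.10

pH = 2.10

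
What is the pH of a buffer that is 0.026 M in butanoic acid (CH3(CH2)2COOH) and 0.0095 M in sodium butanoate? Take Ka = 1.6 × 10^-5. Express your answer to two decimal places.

pKa = −log(1.6 × 10^-5) = 4.796
Using pH = pKa + log([base]/[acid]) with [base]/[acid] = 0.0095/0.026:
pH = 4.796 + (-0.437) = 4.36

pH = 4.36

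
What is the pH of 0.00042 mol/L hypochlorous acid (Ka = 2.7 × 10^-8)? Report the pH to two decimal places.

HOCl ⇌ OCl- + H+
Ka = x²/(0.00042 − x) = 2.7 × 10^-8
Since Ka ≪ C₀, x ≈ √(Ka·C₀) = 3.37 × 10^-6 M.
pH = −log(3.37 × 10^-6) = 5.47

pH = 5.47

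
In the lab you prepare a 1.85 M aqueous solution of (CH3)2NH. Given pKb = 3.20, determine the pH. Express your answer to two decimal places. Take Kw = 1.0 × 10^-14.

pH = 12.53

(CH3)2NH + H2O ⇌ (CH3)2NH2+ + OH-
Kb = 10^(−3.20) = 6.31 × 10^-4
Let x = [OH-] at equilibrium. Kb = x²/(1.85 − x).
Since Kb ≪ C₀, x ≈ √(Kb·C₀) = 3.42 × 10^-2 M.
(x/C₀ = 1.8% < 5%, so the approximation holds.)
pOH = −log(3.42 × 10^-2) = 1.47; pH = 14.00 − 1.47 = 12.53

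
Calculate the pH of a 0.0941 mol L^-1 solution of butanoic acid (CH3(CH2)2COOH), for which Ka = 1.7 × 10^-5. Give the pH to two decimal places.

pH = 2.90

CH3(CH2)2COOH ⇌ CH3(CH2)2COO- + H+
From the ICE table, Ka = [H+]²/(0.0941 − [H+]) = 1.7 × 10^-5.
Neglecting [H+] in the denominator: [H+] = √(1.7 × 10^-5 × 0.0941) = 1.26 × 10^-3 M
Check: 1.3% ionized — well under 5%, approximation valid.
pH = −log(1.26 × 10^-3) = 2.90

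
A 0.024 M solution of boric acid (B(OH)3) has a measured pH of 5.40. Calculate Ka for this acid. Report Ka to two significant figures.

[H+] = 10^(-5.40) = 3.98 × 10^-6 M
At equilibrium [HA] = 0.024 − 3.98 × 10^-6 = 2.40 × 10^-2 M
Ka = [H+][A-]/[HA] = (3.98 × 10^-6)² / 2.40 × 10^-2 = 6.6 × 10^-10

Ka = 6.6 × 10^-10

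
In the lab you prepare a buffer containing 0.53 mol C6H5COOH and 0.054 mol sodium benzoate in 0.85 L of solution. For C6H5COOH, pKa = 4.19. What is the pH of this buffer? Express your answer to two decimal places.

Using pH = pKa + log([base]/[acid]) with [base]/[acid] = 0.054/0.53:
pH = 4.19 + (-0.992) = 3.20

pH = 3.20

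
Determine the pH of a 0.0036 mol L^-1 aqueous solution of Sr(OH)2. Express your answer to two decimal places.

Sr(OH)2 is a strong base (each formula unit releases 2 OH-); [OH-] = 0.0072 M.
pOH = -log(0.0072) = 2.14
pH = 14.00 - 2.14 = 11.86

pH = 11.86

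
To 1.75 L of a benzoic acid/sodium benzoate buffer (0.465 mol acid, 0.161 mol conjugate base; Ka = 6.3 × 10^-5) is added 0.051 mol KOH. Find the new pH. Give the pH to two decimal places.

pH = 3.91

OH- converts C6H5COOH to C6H5COO-: C6H5COOH → 0.414 mol, C6H5COO- → 0.212 mol.
pKa = −log(6.3 × 10^-5) = 4.201
pH = pKa + log(n_C6H5COO-/n_C6H5COOH) = 4.201 + log(0.212/0.414) = 4.201 + (-0.291)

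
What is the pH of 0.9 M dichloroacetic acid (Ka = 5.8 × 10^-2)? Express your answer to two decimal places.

Cl2CHCOOH ⇌ Cl2CHCOO- + H+
From the ICE table, Ka = x²/(0.9 − x) = 5.8 × 10^-2.
The 5% rule fails; solving x² + Ka·x − Ka·C₀ = 0 exactly:
x = (−Ka + √(Ka² + 4·Ka·C₀))/2 = 2.01 × 10^-1 M
pH = −log(2.01 × 10^-1) = 0.70

pH = 0.70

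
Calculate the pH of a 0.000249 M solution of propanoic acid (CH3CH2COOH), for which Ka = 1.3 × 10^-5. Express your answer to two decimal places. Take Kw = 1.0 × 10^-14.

pH = 4.29

CH3CH2COOH ⇌ CH3CH2COO- + H+
Ka = x²/(0.000249 − x) = 1.3 × 10^-5
Here C₀/Ka ≈ 19.2, so the small-x approximation fails. Use the quadratic:
x = [−1.3e-05 + √(1.3e-05² + 1.29e-08)]/2 = 5.08 × 10^-5 M
pH = −log[H+] = −log(5.08 × 10^-5) = 4.29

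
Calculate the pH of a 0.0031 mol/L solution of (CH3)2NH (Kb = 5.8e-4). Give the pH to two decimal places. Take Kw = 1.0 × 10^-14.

pH = 11.03

(CH3)2NH + H2O ⇌ (CH3)2NH2+ + OH-
Kb = x²/(0.0031 − x) = 5.8 × 10^-4
Here C₀/Kb ≈ 5.34, so the small-x approximation fails. Use the quadratic:
x = (−Kb + √(Kb² + 4·Kb·C₀))/2 = 1.08 × 10^-3 M
pOH = 2.97, so pH = 14.00 − pOH = 11.03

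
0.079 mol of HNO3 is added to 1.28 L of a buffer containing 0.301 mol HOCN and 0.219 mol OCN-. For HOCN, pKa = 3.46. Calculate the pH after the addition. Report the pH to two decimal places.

pH = 3.03

Added H+ converts OCN- to HOCN: HOCN → 0.38 mol, OCN- → 0.14 mol.
Henderson–Hasselbalch with mole ratio 0.14/0.38: pH = 3.46 + (-0.434)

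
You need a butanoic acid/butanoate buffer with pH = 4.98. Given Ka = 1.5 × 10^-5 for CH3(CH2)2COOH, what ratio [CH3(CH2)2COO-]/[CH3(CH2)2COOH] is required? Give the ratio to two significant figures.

ratio = 1.4

pKa = -log(1.5 × 10^-5) = 4.824
pH = pKa + log(r) ⇒ log(r) = 4.98 − 4.824 = +0.156
r = [CH3(CH2)2COO-]/[CH3(CH2)2COOH] = 10^(+0.156) = 1.43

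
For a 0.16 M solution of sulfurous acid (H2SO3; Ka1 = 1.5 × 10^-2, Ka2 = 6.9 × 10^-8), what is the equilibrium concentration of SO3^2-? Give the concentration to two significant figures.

6.9 × 10^-8 M

First ionization gives [H+] ≈ [HSO3-] = 4.21 × 10^-2 M.
Second step: Ka2 = [H+][SO3^2-]/[HSO3-] ≈ [SO3^2-] (since [H+] ≈ [HSO3-]).
So [SO3^2-] ≈ Ka2.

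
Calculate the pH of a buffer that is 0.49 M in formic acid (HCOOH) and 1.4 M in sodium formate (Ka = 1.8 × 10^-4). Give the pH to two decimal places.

pKa = −log(1.8 × 10^-4) = 3.745
pH = pKa + log([A⁻]/[HA]) = 3.745 + log(1.4/0.49)
pH = 3.745 + (+0.456) = 4.20

pH = 4.20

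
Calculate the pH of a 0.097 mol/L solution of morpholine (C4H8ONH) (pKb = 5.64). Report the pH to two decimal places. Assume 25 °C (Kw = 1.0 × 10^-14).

pH = 10.67

C4H8ONH + H2O ⇌ C4H8ONH2+ + OH-
Kb = 10^(−5.64) = 2.29 × 10^-6
From the ICE table, Kb = x²/(0.097 − x) = 2.29 × 10^-6.
Since Kb ≪ C₀, x ≈ √(Kb·C₀) = 4.71 × 10^-4 M.
(x/C₀ = 0.49% < 5%, so the approximation holds.)
pOH = 3.33, so pH = 14.00 − pOH = 10.67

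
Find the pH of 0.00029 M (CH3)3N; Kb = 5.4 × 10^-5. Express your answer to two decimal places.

pH = 10.00

(CH3)3N + H2O ⇌ (CH3)3NH+ + OH-
From the ICE table, Kb = x²/(0.00029 − x) = 5.4 × 10^-5.
x is not negligible relative to C₀; solve x² + 5.4e-05·x − 1.57e-08 = 0.
x = (−Kb + √(Kb² + 4·Kb·C₀))/2 = 1.01 × 10^-4 M
pOH = 4.00, so pH = 14.00 − pOH = 10.00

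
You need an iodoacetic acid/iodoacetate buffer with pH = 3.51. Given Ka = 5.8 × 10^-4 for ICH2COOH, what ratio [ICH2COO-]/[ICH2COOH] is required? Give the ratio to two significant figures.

ratio = 1.9

pKa = -log(5.8 × 10^-4) = 3.237
pH = pKa + log(r) ⇒ log(r) = 3.51 − 3.237 = +0.273
r = [ICH2COO-]/[ICH2COOH] = 10^(+0.273) = 1.87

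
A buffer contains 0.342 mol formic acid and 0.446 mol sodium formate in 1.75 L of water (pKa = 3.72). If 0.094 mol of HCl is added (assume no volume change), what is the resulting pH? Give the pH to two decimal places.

pH = 3.63

After neutralization: n(HCOOH) = 0.436 mol, n(HCOO-) = 0.352 mol.
Henderson–Hasselbalch with mole ratio 0.352/0.436: pH = 3.72 + (-0.093)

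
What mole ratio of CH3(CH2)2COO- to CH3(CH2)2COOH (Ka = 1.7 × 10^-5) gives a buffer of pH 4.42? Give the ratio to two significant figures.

ratio = 0.45

pKa = -log(1.7 × 10^-5) = 4.770
pH = pKa + log(r) ⇒ log(r) = 4.42 − 4.770 = -0.350
r = [CH3(CH2)2COO-]/[CH3(CH2)2COOH] = 10^(-0.350) = 0.447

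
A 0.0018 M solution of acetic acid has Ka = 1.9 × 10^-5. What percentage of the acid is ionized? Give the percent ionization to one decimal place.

9.8%

CH3COOH ⇌ CH3COO- + H+; let x = [H+] at equilibrium.
Solve x² + 1.9e-05x − 3.42e-08 = 0 → x = 1.76 × 10^-4 M
% ionization = x/C₀ × 100% = 1.76 × 10^-4/0.0018 × 100% = 9.8%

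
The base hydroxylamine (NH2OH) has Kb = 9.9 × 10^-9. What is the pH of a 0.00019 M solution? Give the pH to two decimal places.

pH = 8.14

NH2OH + H2O ⇌ NH3OH+ + OH-
Kb = x²/(0.00019 − x) = 9.9 × 10^-9
Since Kb ≪ C₀, x ≈ √(Kb·C₀) = 1.37 × 10^-6 M.
pOH = −log(1.37 × 10^-6) = 5.86; pH = 14.00 − 5.86 = 8.14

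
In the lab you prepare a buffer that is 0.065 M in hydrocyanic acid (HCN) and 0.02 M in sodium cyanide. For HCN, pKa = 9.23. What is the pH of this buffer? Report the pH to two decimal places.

Henderson–Hasselbalch: pH = pKa + log([CN-]/[HCN]) = 9.23 + log(0.02/0.065)
pH = 9.23 + (-0.512) = 8.72

pH = 8.72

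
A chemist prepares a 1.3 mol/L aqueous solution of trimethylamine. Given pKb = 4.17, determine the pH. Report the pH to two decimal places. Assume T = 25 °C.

pH = 11.97

(CH3)3N + H2O ⇌ (CH3)3NH+ + OH-
Kb = 10^(−4.17) = 6.76 × 10^-5
Kb = [OH-]²/(1.3 − [OH-]) = 6.76 × 10^-5
Neglecting [OH-] in the denominator: [OH-] = √(6.76 × 10^-5 × 1.3) = 9.37 × 10^-3 M
pOH = −log(9.37 × 10^-3) = 2.03; pH = 14.00 − 2.03 = 11.97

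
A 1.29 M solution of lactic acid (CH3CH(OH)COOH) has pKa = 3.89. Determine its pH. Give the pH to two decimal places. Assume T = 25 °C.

CH3CH(OH)COOH ⇌ CH3CH(OH)COO- + H+
Ka = 10^(−3.89) = 1.29 × 10^-4
From the ICE table, Ka = [H+]²/(1.29 − [H+]) = 1.29 × 10^-4.
Since Ka ≪ C₀, [H+] ≈ √(Ka·C₀) = 1.29 × 10^-2 M.
([H+]/C₀ = 1% < 5%, so the approximation holds.)
pH = −log[H+] = −log(1.29 × 10^-2) = 1.89

pH = 1.89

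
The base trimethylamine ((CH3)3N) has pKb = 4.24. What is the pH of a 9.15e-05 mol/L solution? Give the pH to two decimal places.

(CH3)3N + H2O ⇌ (CH3)3NH+ + OH-
Kb = 10^(−4.24) = 5.75 × 10^-5
Kb = [OH-]²/(9.15e-05 − [OH-]) = 5.75 × 10^-5
[OH-] is not negligible relative to C₀; solve [OH-]² + 5.75e-05·[OH-] − 5.26e-09 = 0.
[OH-] = (−Kb + √(Kb² + 4·Kb·C₀))/2 = 4.93 × 10^-5 M
pOH = −log(4.93 × 10^-5) = 4.31; pH = 14.00 − 4.31 = 9.69

pH = 9.69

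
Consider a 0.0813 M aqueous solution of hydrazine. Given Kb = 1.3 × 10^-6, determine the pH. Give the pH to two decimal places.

N2H4 + H2O ⇌ N2H5+ + OH-
From the ICE table, Kb = [OH-]²/(0.0813 − [OH-]) = 1.3 × 10^-6.
Since Kb ≪ C₀, [OH-] ≈ √(Kb·C₀) = 3.25 × 10^-4 M.
pOH = 3.49, so pH = 14.00 − pOH = 10.51

pH = 10.51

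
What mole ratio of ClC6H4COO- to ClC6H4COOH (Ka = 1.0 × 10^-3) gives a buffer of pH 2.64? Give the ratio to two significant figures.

pKa = -log(1.0 × 10^-3) = 3.000
pH = pKa + log(r) ⇒ log(r) = 2.64 − 3.000 = -0.360
r = [ClC6H4COO-]/[ClC6H4COOH] = 10^(-0.360) = 0.437

ratio = 0.44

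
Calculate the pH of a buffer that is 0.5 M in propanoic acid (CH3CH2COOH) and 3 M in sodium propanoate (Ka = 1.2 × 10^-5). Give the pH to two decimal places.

pH = 5.70

pKa = −log(1.2 × 10^-5) = 4.921
pH = pKa + log([A⁻]/[HA]) = 4.921 + log(3/0.5)
pH = 4.921 + (+0.778) = 5.70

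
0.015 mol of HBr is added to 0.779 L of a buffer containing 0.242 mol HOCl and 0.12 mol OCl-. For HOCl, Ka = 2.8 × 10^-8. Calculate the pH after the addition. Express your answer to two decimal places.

After neutralization: n(HOCl) = 0.257 mol, n(OCl-) = 0.105 mol.
pKa = −log(2.8 × 10^-8) = 7.553
Henderson–Hasselbalch with mole ratio 0.105/0.257: pH = 7.553 + (-0.389)

pH = 7.16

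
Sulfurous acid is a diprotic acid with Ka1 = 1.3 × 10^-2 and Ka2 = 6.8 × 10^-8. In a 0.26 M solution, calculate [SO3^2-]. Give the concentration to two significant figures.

First ionization gives [H+] ≈ [HSO3-] = 5.20 × 10^-2 M.
Second step: Ka2 = [H+][SO3^2-]/[HSO3-] ≈ [SO3^2-] (since [H+] ≈ [HSO3-]).
So [SO3^2-] ≈ Ka2.

6.8 × 10^-8 M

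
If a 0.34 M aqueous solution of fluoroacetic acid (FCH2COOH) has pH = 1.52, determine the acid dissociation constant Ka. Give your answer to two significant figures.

[H+] = 10^(-1.52) = 3.02 × 10^-2 M
At equilibrium [HA] = 0.34 − 3.02 × 10^-2 = 3.10 × 10^-1 M
Ka = [H+][A-]/[HA] = (3.02 × 10^-2)² / 3.10 × 10^-1 = 2.9 × 10^-3

Ka = 2.9 × 10^-3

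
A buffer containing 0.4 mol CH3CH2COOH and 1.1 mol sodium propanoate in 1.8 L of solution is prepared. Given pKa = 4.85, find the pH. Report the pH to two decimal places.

pH = pKa + log([A⁻]/[HA]) = 4.85 + log(1.1/0.4)
pH = 4.85 + (+0.439) = 5.29

pH = 5.29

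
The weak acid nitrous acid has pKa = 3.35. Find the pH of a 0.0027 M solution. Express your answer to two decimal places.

HNO2 ⇌ NO2- + H+
Ka = 10^(−3.35) = 4.47 × 10^-4
From the ICE table, Ka = [H+]²/(0.0027 − [H+]) = 4.47 × 10^-4.
Here C₀/Ka ≈ 6.04, so the small-[H+] approximation fails. Use the quadratic:
[H+] = [−0.000447 + √(0.000447² + 4.83e-06)]/2 = 8.98 × 10^-4 M
pH = −log[H+] = −log(8.98 × 10^-4) = 3.05

pH = 3.05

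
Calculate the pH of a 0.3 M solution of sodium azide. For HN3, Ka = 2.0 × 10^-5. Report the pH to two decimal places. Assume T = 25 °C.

N3- is the conjugate base of the weak acid HN3.
Kb = Kw/Ka = 1.0×10^-14 / 2.0 × 10^-5 = 5.00 × 10^-10
Kb = x²/(0.3 − x) = 5.00 × 10^-10
Neglecting x in the denominator: x = √(5.00 × 10^-10 × 0.3) = 1.22 × 10^-5 M
pOH = −log(1.22 × 10^-5) = 4.91; pH = 14.00 − 4.91 = 9.09

pH = 9.09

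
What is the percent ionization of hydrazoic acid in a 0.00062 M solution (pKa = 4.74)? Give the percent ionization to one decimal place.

15.7%

HN3 ⇌ N3- + H+; let x = [H+] at equilibrium.
Ka = 10^(−4.74) = 1.82 × 10^-5
Solve x² + 1.82e-05x − 1.13e-08 = 0 → x = 9.75 × 10^-5 M
Fraction ionized = 9.75 × 10^-5 / 0.00062 = 0.1573 → 15.7%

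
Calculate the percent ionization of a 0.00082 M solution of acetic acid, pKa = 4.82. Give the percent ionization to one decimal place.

12.7%

CH3COOH ⇌ CH3COO- + H+; let x = [H+] at equilibrium.
Ka = 10^(−4.82) = 1.51 × 10^-5
Ka = x²/(C₀ − x); solving the quadratic gives x = 1.04 × 10^-4 M.
Fraction ionized = 1.04 × 10^-4 / 0.00082 = 0.1268 → 12.7%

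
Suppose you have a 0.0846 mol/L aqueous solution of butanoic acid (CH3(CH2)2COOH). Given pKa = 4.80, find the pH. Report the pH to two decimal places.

CH3(CH2)2COOH ⇌ CH3(CH2)2COO- + H+
Ka = 10^(−4.80) = 1.58 × 10^-5
From the ICE table, Ka = [H+]²/(0.0846 − [H+]) = 1.58 × 10^-5.
Neglecting [H+] in the denominator: [H+] = √(1.58 × 10^-5 × 0.0846) = 1.16 × 10^-3 M
([H+]/C₀ = 1.4% < 5%, so the approximation holds.)
pH = −log[H+] = −log(1.16 × 10^-3) = 2.94

pH = 2.94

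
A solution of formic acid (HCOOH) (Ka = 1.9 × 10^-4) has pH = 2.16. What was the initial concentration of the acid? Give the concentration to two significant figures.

C₀ = 2.6 × 10^-1 M

[H+] = 10^(-2.16) = 6.92 × 10^-3 M = x
Ka = x²/(C₀ − x) ⇒ C₀ = x + x²/Ka
C₀ = 6.92 × 10^-3 + (6.92 × 10^-3)²/(1.9 × 10^-4) = 2.59 × 10^-1 M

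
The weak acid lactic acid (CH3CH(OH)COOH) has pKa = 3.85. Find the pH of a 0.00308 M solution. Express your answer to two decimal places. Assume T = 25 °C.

pH = 3.23

CH3CH(OH)COOH ⇌ CH3CH(OH)COO- + H+
Ka = 10^(−3.85) = 1.41 × 10^-4
Let x = [H+] at equilibrium. Ka = x²/(0.00308 − x).
x is not negligible relative to C₀; solve x² + 0.000141·x − 4.34e-07 = 0.
x = (−Ka + √(Ka² + 4·Ka·C₀))/2 = 5.92 × 10^-4 M
pH = −log[H+] = −log(5.92 × 10^-4) = 3.23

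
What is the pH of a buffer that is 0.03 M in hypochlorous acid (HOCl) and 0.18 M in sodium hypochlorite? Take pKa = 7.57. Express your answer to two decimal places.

pH = 8.35

Using pH = pKa + log([base]/[acid]) with [base]/[acid] = 0.18/0.03:
pH = 7.57 + (+0.778) = 8.35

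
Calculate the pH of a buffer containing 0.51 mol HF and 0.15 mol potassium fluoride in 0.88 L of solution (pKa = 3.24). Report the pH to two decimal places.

pH = 2.71

Henderson–Hasselbalch: pH = pKa + log([F-]/[HF]) = 3.24 + log(0.15/0.51)
pH = 3.24 + (-0.531) = 2.71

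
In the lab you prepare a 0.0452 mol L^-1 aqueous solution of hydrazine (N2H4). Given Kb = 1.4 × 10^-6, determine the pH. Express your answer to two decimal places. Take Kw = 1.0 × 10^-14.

N2H4 + H2O ⇌ N2H5+ + OH-
From the ICE table, Kb = [OH-]²/(0.0452 − [OH-]) = 1.4 × 10^-6.
Neglecting [OH-] in the denominator: [OH-] = √(1.4 × 10^-6 × 0.0452) = 2.52 × 10^-4 M
pOH = −log(2.52 × 10^-4) = 3.60; pH = 14.00 − 3.60 = 10.40

pH = 10.40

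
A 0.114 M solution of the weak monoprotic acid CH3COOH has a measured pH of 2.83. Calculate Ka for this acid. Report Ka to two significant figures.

[H+] = 10^(-2.83) = 1.48 × 10^-3 M
At equilibrium [HA] = 0.114 − 1.48 × 10^-3 = 1.13 × 10^-1 M
Ka = [H+][A-]/[HA] = (1.48 × 10^-3)² / 1.13 × 10^-1 = 1.9 × 10^-5

Ka = 1.9 × 10^-5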